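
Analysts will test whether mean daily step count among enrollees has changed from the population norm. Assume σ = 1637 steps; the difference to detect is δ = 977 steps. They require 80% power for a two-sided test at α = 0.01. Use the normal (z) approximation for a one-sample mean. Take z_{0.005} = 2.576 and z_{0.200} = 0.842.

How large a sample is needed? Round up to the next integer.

n = 33

n = (z_{α/2} + z_β)² · σ² / δ²
  = (2.576 + 0.842)² · 1637² / 977²
  = 11.6827 · 2679769 / 954529
  = 32.80
Round up → n = 33.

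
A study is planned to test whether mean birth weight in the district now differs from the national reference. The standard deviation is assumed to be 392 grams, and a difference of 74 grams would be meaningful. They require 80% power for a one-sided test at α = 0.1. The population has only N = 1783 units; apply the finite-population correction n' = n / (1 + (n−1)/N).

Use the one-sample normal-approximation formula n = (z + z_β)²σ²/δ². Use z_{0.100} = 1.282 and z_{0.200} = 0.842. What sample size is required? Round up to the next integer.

n = (z_α + z_β)² · σ² / δ²
  = (1.282 + 0.842)² · 392² / 74²
  = 4.5114 · 153664 / 5476
  = 126.60
Finite-population correction (N = 1783): 126.60 / (1 + (126.60 − 1)/1783) = 118.26.
Round up → n = 119.

n = 119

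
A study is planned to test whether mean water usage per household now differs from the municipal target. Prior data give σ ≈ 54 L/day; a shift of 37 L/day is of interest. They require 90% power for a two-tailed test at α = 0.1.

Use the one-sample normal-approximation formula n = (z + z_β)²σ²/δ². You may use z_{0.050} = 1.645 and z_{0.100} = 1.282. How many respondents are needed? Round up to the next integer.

n = 19

n = (z_{α/2} + z_β)² · σ² / δ²
  = (1.645 + 1.282)² · 54² / 37²
  = 8.5673 · 2916 / 1369
  = 18.25
Round up → n = 19.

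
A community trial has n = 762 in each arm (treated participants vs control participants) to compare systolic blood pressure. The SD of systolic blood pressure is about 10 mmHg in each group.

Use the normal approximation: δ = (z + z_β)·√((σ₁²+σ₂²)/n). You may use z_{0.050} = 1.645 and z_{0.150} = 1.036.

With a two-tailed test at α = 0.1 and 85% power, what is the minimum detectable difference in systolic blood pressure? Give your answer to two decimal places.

δ = (z_{α/2} + z_β) · √((σ₁²+σ₂²)/n)
  = (1.645 + 1.036) · √(200/762)
  = 2.681 · √0.26247
  = 2.681 · 0.5123
  = 1.3735

Minimum detectable difference ≈ 1.37 mmHg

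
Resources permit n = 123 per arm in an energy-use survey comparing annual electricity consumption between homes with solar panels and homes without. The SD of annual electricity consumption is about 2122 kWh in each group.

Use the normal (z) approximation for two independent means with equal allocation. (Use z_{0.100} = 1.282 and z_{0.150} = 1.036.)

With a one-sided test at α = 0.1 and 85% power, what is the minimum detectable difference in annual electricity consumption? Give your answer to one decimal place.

Minimum detectable difference ≈ 627.2 kWh

δ = (z_α + z_β) · √((σ₁²+σ₂²)/n)
  = (1.282 + 1.036) · √(9005768/123)
  = 2.318 · √73217.6
  = 2.318 · 270.5876
  = 627.2220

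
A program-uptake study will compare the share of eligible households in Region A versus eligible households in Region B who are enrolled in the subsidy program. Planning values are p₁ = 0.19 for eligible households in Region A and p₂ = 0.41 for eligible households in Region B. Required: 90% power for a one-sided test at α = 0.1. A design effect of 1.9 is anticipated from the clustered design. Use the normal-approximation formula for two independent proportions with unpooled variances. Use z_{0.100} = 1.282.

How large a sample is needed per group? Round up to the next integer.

n = (z_α + z_β)² · [p₁(1−p₁) + p₂(1−p₂)] / (p₁ − p₂)²
  = (1.282 + 1.282)² · (0.19·0.81 + 0.41·0.59) / (-0.22)²
  = (2.564)² · (0.1539 + 0.2419) / 0.0484
  = 6.5741 · 0.3958 / 0.0484
  = 53.76
Design effect: 1.9 × 53.76 = 102.15.
Round up → n = 103 per group.

n = 103 per group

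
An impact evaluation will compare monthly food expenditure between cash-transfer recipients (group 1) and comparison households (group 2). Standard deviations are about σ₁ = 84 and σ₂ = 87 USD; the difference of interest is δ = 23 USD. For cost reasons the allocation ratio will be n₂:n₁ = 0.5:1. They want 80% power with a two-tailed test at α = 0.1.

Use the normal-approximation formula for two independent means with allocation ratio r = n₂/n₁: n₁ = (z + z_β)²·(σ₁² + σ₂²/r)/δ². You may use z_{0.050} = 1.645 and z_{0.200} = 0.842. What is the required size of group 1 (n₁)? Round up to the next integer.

n₁ = 260

n₁ = (z_{α/2} + z_β)² · (σ₁² + σ₂²/r) / δ²
   = (1.645 + 0.842)² · (84² + 87²/0.5) / 23²
   = 6.1852 · (7056 + 15138) / 529
   = 6.1852 · 22194 / 529
   = 259.50
Round up → n₁ = 260; n₂ = r·n₁ = 0.5 × 260 = 130.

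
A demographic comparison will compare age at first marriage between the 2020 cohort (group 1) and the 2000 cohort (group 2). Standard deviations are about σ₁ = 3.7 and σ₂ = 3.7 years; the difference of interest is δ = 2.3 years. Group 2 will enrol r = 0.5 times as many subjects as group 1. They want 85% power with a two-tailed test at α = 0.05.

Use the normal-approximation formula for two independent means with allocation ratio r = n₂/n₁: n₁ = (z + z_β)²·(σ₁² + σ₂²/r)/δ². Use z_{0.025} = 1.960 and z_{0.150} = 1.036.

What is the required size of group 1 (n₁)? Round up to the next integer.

n₁ = (z_{α/2} + z_β)² · (σ₁² + σ₂²/r) / δ²
   = (1.960 + 1.036)² · (3.7² + 3.7²/0.5) / 2.3²
   = 8.9760 · (13.69 + 27.38) / 5.29
   = 8.9760 · 41.07 / 5.29
   = 69.69
Round up → n₁ = 70; n₂ = r·n₁ = 0.5 × 70 = 35.

n₁ = 70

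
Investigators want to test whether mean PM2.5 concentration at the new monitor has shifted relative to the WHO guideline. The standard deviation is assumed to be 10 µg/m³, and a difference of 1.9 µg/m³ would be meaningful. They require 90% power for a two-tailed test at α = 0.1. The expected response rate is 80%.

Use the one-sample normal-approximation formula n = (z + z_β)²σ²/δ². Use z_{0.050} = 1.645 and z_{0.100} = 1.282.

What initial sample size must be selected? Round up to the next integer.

n = 297

n = (z_{α/2} + z_β)² · σ² / δ²
  = (1.645 + 1.282)² · 10² / 1.9²
  = 8.5673 · 100 / 3.61
  = 237.32
Adjust for 80% response: 237.32 / 0.80 = 296.65.
Round up → n = 297.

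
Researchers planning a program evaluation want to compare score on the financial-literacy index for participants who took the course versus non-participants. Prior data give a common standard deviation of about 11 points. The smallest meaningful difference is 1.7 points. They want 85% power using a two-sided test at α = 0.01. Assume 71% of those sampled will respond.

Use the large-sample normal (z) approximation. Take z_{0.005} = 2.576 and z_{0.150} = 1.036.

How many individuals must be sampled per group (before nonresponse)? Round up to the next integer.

n = 1539 per group

n = (z_{α/2} + z_β)² · (σ₁² + σ₂²) / δ²
  = (2.576 + 1.036)² · (2·11² = 242) / 1.7²
  = 13.0465 · 242 / 2.89
  = 1092.48
Adjust for 71% response: 1092.48 / 0.71 = 1538.70.
Round up → n = 1539 per group.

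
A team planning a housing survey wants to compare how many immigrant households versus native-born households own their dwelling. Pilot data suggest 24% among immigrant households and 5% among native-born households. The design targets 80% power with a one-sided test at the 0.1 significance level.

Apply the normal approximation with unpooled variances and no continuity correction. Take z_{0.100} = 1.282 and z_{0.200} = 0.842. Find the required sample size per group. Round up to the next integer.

n = 29 per group

n = (z_α + z_β)² · [p₁(1−p₁) + p₂(1−p₂)] / (p₁ − p₂)²
  = (1.282 + 0.842)² · (0.24·0.76 + 0.05·0.95) / (0.19)²
  = (2.124)² · (0.1824 + 0.0475) / 0.0361
  = 4.5114 · 0.2299 / 0.0361
  = 28.73
Round up → n = 29 per group.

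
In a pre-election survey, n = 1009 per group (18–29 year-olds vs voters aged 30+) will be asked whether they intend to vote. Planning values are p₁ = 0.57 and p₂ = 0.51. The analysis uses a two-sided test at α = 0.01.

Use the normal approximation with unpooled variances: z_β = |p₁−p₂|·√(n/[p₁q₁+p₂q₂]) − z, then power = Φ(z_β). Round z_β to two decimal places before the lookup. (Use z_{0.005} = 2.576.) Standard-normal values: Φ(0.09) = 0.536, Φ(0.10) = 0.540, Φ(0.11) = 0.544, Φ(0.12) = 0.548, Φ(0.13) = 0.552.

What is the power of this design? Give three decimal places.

Power ≈ 0.552

z_β = |p₁−p₂|·√(n/[p₁q₁+p₂q₂]) − z_{α/2}
    = 0.06 · √(1009/0.4950) − 2.576
    = 0.06 · 45.1485 − 2.576
    = 2.7089 − 2.576 = 0.1329 → 0.13
Power = Φ(0.13) = 0.552.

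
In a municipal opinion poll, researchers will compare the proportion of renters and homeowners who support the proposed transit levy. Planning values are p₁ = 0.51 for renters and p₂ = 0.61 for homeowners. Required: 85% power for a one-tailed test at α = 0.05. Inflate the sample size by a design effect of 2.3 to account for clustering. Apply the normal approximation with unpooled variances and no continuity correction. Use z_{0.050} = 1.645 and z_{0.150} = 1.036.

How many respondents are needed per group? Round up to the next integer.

n = (z_α + z_β)² · [p₁(1−p₁) + p₂(1−p₂)] / (p₁ − p₂)²
  = (1.645 + 1.036)² · (0.51·0.49 + 0.61·0.39) / (-0.10)²
  = (2.681)² · (0.2499 + 0.2379) / 0.0100
  = 7.1878 · 0.4878 / 0.0100
  = 350.62
Design effect: 2.3 × 350.62 = 806.42.
Round up → n = 807 per group.

n = 807 per group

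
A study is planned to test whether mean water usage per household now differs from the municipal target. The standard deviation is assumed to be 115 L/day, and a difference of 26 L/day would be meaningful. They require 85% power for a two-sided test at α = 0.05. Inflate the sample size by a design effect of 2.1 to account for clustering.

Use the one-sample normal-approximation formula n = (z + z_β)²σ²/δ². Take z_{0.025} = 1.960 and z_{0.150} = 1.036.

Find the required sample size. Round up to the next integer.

n = (z_{α/2} + z_β)² · σ² / δ²
  = (1.960 + 1.036)² · 115² / 26²
  = 8.9760 · 13225 / 676
  = 175.60
Design effect: 2.1 × 175.60 = 368.77.
Round up → n = 369.

n = 369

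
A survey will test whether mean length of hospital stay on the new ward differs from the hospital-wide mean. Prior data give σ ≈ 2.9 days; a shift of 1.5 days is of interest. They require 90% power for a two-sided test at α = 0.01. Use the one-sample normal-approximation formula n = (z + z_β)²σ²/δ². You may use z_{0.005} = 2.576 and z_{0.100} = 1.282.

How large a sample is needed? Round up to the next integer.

n = (z_{α/2} + z_β)² · σ² / δ²
  = (2.576 + 1.282)² · 2.9² / 1.5²
  = 14.8842 · 8.41 / 2.25
  = 55.63
Round up → n = 56.

n = 56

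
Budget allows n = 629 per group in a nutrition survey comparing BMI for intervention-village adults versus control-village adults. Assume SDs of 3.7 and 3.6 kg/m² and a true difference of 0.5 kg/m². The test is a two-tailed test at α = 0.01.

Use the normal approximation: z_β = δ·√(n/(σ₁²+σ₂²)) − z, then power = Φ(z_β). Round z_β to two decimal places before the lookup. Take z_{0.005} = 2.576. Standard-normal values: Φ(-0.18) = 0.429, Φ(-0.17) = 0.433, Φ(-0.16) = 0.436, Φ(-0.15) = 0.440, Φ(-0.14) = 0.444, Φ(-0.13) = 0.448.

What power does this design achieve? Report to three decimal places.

z_β = δ·√(n/(σ₁²+σ₂²)) − z_{α/2}
    = 0.5 · √(629/26.65) − 2.576
    = 0.5 · 4.85821 − 2.576
    = 2.4291 − 2.576 = -0.1469 → -0.15
Power = Φ(-0.15) = 0.440.

Power ≈ 0.440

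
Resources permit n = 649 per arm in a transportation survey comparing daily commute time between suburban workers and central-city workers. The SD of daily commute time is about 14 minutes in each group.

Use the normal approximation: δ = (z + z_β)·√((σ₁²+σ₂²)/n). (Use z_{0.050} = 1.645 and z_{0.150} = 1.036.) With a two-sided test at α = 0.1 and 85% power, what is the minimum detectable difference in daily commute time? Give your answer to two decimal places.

Minimum detectable difference ≈ 2.08 minutes

δ = (z_{α/2} + z_β) · √((σ₁²+σ₂²)/n)
  = (1.645 + 1.036) · √(392/649)
  = 2.681 · √0.60401
  = 2.681 · 0.7772
  = 2.0836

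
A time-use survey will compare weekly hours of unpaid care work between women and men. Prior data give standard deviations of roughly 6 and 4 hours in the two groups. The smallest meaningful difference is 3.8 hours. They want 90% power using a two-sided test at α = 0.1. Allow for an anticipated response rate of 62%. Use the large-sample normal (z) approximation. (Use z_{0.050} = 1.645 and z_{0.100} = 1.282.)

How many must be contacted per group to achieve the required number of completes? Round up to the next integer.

n = (z_{α/2} + z_β)² · (σ₁² + σ₂²) / δ²
  = (1.645 + 1.282)² · (6² + 4² = 52) / 3.8²
  = 8.5673 · 52 / 14.44
  = 30.85
Adjust for 62% response: 30.85 / 0.62 = 49.76.
Round up → n = 50 per group.

n = 50 per group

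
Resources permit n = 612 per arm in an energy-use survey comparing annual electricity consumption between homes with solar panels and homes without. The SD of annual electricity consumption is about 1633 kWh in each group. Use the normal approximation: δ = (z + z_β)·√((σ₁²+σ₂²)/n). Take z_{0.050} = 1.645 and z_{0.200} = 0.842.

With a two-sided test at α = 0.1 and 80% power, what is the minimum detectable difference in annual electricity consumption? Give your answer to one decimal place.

Minimum detectable difference ≈ 232.2 kWh

δ = (z_{α/2} + z_β) · √((σ₁²+σ₂²)/n)
  = (1.645 + 0.842) · √(5333378/612)
  = 2.487 · √8714.7
  = 2.487 · 93.3524
  = 232.1674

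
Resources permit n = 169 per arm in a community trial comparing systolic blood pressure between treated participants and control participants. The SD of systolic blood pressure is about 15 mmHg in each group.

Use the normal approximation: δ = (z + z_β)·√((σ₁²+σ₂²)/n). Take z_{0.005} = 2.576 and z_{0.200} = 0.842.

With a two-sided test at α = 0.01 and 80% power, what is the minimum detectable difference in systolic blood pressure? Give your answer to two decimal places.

Minimum detectable difference ≈ 5.58 mmHg

δ = (z_{α/2} + z_β) · √((σ₁²+σ₂²)/n)
  = (2.576 + 0.842) · √(450/169)
  = 3.418 · √2.6627
  = 3.418 · 1.6318
  = 5.5774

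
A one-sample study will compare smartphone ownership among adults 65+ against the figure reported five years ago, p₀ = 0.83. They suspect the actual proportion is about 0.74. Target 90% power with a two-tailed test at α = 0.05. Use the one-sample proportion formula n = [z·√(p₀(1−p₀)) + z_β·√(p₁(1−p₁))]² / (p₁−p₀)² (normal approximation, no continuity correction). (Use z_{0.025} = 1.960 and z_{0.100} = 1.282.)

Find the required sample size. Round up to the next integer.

n = [z_{α/2}·√(p₀q₀) + z_β·√(p₁q₁)]² / (p₁ − p₀)²
  = [1.960·√(0.83·0.17) + 1.282·√(0.74·0.26)]² / (-0.09)²
  = [1.960·0.3756 + 1.282·0.4386]² / 0.0081
  = [1.2986]² / 0.0081
  = 208.18
Round up → n = 209.

n = 209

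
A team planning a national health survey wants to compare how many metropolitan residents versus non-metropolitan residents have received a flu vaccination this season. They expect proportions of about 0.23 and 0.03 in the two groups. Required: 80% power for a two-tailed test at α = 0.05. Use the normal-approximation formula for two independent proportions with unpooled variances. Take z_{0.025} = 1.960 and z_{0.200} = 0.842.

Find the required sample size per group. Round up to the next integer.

n = 41 per group

n = (z_{α/2} + z_β)² · [p₁(1−p₁) + p₂(1−p₂)] / (p₁ − p₂)²
  = (1.960 + 0.842)² · (0.23·0.77 + 0.03·0.97) / (0.20)²
  = (2.802)² · (0.1771 + 0.0291) / 0.0400
  = 7.8512 · 0.2062 / 0.0400
  = 40.47
Round up → n = 41 per group.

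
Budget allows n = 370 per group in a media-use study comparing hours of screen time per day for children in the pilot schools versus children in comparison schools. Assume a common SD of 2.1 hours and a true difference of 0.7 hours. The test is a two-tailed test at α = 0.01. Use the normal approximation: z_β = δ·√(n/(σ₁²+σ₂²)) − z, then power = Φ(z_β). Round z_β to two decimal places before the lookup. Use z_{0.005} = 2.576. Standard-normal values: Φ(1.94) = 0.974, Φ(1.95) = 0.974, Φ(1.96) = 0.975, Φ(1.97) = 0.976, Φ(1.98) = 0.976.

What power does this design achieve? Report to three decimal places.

Power ≈ 0.975

z_β = δ·√(n/(σ₁²+σ₂²)) − z_{α/2}
    = 0.7 · √(370/8.82) − 2.576
    = 0.7 · 6.47689 − 2.576
    = 4.5338 − 2.576 = 1.9578 → 1.96
Power = Φ(1.96) = 0.975.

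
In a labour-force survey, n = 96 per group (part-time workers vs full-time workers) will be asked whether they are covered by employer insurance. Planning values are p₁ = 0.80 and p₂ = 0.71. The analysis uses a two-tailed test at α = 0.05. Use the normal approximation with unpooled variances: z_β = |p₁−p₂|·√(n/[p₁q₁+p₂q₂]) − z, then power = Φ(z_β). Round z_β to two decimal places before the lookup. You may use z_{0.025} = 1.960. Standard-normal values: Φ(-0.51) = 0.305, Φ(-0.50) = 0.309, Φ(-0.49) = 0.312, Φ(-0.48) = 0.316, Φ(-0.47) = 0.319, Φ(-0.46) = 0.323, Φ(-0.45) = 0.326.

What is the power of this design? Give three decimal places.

z_β = |p₁−p₂|·√(n/[p₁q₁+p₂q₂]) − z_{α/2}
    = 0.09 · √(96/0.3659) − 1.960
    = 0.09 · 16.1977 − 1.960
    = 1.4578 − 1.960 = -0.5022 → -0.50
Power = Φ(-0.50) = 0.309.

Power ≈ 0.309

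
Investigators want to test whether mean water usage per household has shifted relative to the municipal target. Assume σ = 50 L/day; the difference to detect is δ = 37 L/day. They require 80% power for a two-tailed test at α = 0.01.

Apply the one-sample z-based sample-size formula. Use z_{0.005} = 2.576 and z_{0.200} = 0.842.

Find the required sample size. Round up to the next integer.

n = (z_{α/2} + z_β)² · σ² / δ²
  = (2.576 + 0.842)² · 50² / 37²
  = 11.6827 · 2500 / 1369
  = 21.33
Round up → n = 22.

n = 22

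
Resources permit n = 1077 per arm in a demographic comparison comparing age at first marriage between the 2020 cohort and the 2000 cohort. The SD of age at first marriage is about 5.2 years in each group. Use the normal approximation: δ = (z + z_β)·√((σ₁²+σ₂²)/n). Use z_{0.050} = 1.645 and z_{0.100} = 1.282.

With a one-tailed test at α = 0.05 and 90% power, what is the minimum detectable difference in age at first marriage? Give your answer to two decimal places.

δ = (z_α + z_β) · √((σ₁²+σ₂²)/n)
  = (1.645 + 1.282) · √(54.08/1077)
  = 2.927 · √0.05021
  = 2.927 · 0.2241
  = 0.6559

Minimum detectable difference ≈ 0.66 years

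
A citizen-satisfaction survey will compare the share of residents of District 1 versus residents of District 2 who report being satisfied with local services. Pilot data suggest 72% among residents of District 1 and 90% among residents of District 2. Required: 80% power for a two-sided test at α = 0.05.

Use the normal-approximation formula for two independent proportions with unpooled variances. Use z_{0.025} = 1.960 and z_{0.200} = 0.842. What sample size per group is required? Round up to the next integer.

n = 71 per group

n = (z_{α/2} + z_β)² · [p₁(1−p₁) + p₂(1−p₂)] / (p₁ − p₂)²
  = (1.960 + 0.842)² · (0.72·0.28 + 0.90·0.10) / (-0.18)²
  = (2.802)² · (0.2016 + 0.0900) / 0.0324
  = 7.8512 · 0.2916 / 0.0324
  = 70.66
Round up → n = 71 per group.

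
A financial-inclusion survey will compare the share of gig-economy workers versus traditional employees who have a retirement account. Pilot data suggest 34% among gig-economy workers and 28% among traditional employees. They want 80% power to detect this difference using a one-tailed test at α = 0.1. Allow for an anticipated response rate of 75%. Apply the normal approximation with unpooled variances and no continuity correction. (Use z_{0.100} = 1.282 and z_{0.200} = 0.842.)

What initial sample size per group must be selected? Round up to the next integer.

n = (z_α + z_β)² · [p₁(1−p₁) + p₂(1−p₂)] / (p₁ − p₂)²
  = (1.282 + 0.842)² · (0.34·0.66 + 0.28·0.72) / (0.06)²
  = (2.124)² · (0.2244 + 0.2016) / 0.0036
  = 4.5114 · 0.4260 / 0.0036
  = 533.85
Adjust for 75% response: 533.85 / 0.75 = 711.79.
Round up → n = 712 per group.

n = 712 per group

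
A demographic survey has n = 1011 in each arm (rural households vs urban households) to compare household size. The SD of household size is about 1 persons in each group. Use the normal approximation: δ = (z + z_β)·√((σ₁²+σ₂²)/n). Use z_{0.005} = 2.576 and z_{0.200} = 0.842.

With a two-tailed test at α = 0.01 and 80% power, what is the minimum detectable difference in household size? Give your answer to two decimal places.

δ = (z_{α/2} + z_β) · √((σ₁²+σ₂²)/n)
  = (2.576 + 0.842) · √(2/1011)
  = 3.418 · √0.00198
  = 3.418 · 0.0445
  = 0.1520

Minimum detectable difference ≈ 0.15 persons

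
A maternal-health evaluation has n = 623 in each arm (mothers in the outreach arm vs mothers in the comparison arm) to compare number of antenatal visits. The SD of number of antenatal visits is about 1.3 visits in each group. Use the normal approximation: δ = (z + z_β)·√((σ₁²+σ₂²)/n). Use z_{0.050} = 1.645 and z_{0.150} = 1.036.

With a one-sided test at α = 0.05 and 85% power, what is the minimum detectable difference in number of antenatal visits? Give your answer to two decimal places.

δ = (z_α + z_β) · √((σ₁²+σ₂²)/n)
  = (1.645 + 1.036) · √(3.38/623)
  = 2.681 · √0.00543
  = 2.681 · 0.0737
  = 0.1975

Minimum detectable difference ≈ 0.20 visits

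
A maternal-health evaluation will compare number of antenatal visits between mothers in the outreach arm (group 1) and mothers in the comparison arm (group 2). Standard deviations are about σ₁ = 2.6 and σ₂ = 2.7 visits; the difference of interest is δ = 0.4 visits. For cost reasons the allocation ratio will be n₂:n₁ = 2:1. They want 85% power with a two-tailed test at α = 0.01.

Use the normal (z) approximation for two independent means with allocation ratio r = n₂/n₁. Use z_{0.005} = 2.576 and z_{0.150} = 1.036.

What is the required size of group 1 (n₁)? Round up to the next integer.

n₁ = (z_{α/2} + z_β)² · (σ₁² + σ₂²/r) / δ²
   = (2.576 + 1.036)² · (2.6² + 2.7²/2) / 0.4²
   = 13.0465 · (6.76 + 3.645) / 0.16
   = 13.0465 · 10.405 / 0.16
   = 848.43
Round up → n₁ = 849; n₂ = r·n₁ = 2 × 849 = 1698.

n₁ = 849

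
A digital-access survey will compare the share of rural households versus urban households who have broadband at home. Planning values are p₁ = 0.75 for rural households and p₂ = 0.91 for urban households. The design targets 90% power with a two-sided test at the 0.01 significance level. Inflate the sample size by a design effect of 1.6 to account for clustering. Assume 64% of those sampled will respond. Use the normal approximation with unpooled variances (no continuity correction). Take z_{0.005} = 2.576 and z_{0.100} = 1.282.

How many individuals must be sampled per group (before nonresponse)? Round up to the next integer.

n = (z_{α/2} + z_β)² · [p₁(1−p₁) + p₂(1−p₂)] / (p₁ − p₂)²
  = (2.576 + 1.282)² · (0.75·0.25 + 0.91·0.09) / (-0.16)²
  = (3.858)² · (0.1875 + 0.0819) / 0.0256
  = 14.8842 · 0.2694 / 0.0256
  = 156.63
Design effect: 1.6 × 156.63 = 250.61.
Adjust for 64% response: 250.61 / 0.64 = 391.58.
Round up → n = 392 per group.

n = 392 per group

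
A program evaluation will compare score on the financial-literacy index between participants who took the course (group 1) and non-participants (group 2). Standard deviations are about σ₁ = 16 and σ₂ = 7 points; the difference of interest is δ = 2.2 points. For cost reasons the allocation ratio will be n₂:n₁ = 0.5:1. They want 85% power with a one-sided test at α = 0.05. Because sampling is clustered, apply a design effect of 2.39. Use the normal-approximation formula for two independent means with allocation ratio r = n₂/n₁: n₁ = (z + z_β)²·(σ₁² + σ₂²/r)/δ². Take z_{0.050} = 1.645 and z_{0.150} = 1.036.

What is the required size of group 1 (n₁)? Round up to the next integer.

n₁ = 1257

n₁ = (z_α + z_β)² · (σ₁² + σ₂²/r) / δ²
   = (1.645 + 1.036)² · (16² + 7²/0.5) / 2.2²
   = 7.1878 · (256 + 98) / 4.84
   = 7.1878 · 354 / 4.84
   = 525.72
Design effect: 2.39 × 525.72 = 1256.46.
Round up → n₁ = 1257; n₂ = r·n₁ = 0.5 × 1257 = 629.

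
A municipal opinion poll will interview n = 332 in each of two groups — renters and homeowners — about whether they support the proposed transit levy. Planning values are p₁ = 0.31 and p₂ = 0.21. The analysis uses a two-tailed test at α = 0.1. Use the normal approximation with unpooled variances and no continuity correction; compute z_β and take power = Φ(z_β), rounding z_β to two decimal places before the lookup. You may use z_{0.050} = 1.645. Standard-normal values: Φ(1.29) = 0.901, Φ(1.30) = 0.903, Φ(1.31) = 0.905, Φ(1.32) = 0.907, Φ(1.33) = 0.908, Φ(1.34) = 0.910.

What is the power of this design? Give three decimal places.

z_β = |p₁−p₂|·√(n/[p₁q₁+p₂q₂]) − z_{α/2}
    = 0.10 · √(332/0.3798) − 1.645
    = 0.10 · 29.5659 − 1.645
    = 2.9566 − 1.645 = 1.3116 → 1.31
Power = Φ(1.31) = 0.905.

Power ≈ 0.905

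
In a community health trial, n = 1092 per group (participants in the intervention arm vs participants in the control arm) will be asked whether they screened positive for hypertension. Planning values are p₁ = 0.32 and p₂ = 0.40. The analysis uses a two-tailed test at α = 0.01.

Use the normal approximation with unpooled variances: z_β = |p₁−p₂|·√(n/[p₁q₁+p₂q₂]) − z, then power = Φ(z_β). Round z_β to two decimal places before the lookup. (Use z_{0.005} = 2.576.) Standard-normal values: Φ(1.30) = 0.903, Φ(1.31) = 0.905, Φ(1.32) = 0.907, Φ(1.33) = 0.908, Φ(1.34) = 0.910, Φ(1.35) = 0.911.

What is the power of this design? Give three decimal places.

Power ≈ 0.908

z_β = |p₁−p₂|·√(n/[p₁q₁+p₂q₂]) − z_{α/2}
    = 0.08 · √(1092/0.4576) − 2.576
    = 0.08 · 48.8504 − 2.576
    = 3.9080 − 2.576 = 1.3320 → 1.33
Power = Φ(1.33) = 0.908.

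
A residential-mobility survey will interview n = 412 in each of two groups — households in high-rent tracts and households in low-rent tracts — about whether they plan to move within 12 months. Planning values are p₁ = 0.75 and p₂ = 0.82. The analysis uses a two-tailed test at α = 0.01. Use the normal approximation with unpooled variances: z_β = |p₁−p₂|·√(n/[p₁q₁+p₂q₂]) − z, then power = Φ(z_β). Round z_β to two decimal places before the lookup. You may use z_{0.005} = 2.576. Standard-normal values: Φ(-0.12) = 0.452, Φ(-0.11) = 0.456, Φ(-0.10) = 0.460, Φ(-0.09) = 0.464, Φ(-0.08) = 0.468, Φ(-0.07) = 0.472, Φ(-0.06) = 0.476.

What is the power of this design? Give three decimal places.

z_β = |p₁−p₂|·√(n/[p₁q₁+p₂q₂]) − z_{α/2}
    = 0.07 · √(412/0.3351) − 2.576
    = 0.07 · 35.0640 − 2.576
    = 2.4545 − 2.576 = -0.1215 → -0.12
Power = Φ(-0.12) = 0.452.

Power ≈ 0.452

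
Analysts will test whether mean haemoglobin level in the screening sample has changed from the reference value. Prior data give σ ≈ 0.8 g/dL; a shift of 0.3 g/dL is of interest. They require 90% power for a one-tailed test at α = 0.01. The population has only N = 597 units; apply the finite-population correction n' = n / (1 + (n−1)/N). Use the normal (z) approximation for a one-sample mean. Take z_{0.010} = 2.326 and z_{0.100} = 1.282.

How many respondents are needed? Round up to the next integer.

n = (z_α + z_β)² · σ² / δ²
  = (2.326 + 1.282)² · 0.8² / 0.3²
  = 13.0177 · 0.64 / 0.09
  = 92.57
Finite-population correction (N = 597): 92.57 / (1 + (92.57 − 1)/597) = 80.26.
Round up → n = 81.

n = 81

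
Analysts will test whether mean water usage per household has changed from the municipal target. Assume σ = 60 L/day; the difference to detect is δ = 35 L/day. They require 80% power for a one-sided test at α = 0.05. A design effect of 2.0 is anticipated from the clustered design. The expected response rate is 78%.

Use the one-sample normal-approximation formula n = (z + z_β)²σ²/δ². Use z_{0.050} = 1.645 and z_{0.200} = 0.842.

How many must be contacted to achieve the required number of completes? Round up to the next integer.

n = 47

n = (z_α + z_β)² · σ² / δ²
  = (1.645 + 0.842)² · 60² / 35²
  = 6.1852 · 3600 / 1225
  = 18.18
Design effect: 2.0 × 18.18 = 36.35.
Adjust for 78% response: 36.35 / 0.78 = 46.61.
Round up → n = 47.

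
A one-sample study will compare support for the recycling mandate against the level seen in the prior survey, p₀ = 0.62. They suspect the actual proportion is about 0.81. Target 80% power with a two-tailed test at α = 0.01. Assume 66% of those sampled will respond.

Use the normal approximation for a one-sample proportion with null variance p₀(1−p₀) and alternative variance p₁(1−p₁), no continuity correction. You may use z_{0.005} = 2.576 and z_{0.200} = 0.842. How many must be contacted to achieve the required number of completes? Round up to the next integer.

n = 105

n = [z_{α/2}·√(p₀q₀) + z_β·√(p₁q₁)]² / (p₁ − p₀)²
  = [2.576·√(0.62·0.38) + 0.842·√(0.81·0.19)]² / (0.19)²
  = [2.576·0.4854 + 0.842·0.3923]² / 0.0361
  = [1.5807]² / 0.0361
  = 69.21
Adjust for 66% response: 69.21 / 0.66 = 104.87.
Round up → n = 105.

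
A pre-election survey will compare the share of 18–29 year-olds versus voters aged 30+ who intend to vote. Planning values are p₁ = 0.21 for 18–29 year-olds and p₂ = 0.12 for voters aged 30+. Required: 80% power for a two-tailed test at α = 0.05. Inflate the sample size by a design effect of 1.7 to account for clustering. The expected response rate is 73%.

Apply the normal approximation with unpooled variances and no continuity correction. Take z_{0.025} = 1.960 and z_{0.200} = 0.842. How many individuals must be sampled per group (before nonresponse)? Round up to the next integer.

n = 613 per group

n = (z_{α/2} + z_β)² · [p₁(1−p₁) + p₂(1−p₂)] / (p₁ − p₂)²
  = (1.960 + 0.842)² · (0.21·0.79 + 0.12·0.88) / (0.09)²
  = (2.802)² · (0.1659 + 0.1056) / 0.0081
  = 7.8512 · 0.2715 / 0.0081
  = 263.16
Design effect: 1.7 × 263.16 = 447.37.
Adjust for 73% response: 447.37 / 0.73 = 612.84.
Round up → n = 613 per group.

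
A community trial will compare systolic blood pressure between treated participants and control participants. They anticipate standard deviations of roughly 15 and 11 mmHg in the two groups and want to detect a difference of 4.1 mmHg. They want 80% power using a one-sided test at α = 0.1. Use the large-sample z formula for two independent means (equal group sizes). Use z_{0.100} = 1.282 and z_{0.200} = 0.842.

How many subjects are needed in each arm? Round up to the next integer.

n = (z_α + z_β)² · (σ₁² + σ₂²) / δ²
  = (1.282 + 0.842)² · (15² + 11² = 346) / 4.1²
  = 4.5114 · 346 / 16.81
  = 92.86
Round up → n = 93 per group.

n = 93 per group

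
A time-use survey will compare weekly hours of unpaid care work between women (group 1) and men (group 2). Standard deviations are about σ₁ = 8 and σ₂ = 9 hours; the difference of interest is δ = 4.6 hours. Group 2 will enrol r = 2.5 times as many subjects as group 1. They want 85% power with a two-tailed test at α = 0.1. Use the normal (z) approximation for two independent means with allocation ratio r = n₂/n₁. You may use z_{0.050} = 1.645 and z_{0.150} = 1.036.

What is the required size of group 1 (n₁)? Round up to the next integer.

n₁ = 33

n₁ = (z_{α/2} + z_β)² · (σ₁² + σ₂²/r) / δ²
   = (1.645 + 1.036)² · (8² + 9²/2.5) / 4.6²
   = 7.1878 · (64 + 32.4) / 21.16
   = 7.1878 · 96.4 / 21.16
   = 32.75
Round up → n₁ = 33; n₂ = r·n₁ = 2.5 × 33 = 83.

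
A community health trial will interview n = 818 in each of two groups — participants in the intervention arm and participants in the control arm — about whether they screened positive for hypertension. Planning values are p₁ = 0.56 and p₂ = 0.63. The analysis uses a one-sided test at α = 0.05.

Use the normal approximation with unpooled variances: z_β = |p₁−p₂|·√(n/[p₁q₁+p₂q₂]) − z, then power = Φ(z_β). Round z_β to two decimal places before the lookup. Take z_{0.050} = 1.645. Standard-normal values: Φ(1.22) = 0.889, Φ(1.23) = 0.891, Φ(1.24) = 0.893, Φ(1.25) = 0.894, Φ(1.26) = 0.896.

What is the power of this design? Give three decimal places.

Power ≈ 0.894

z_β = |p₁−p₂|·√(n/[p₁q₁+p₂q₂]) − z_α
    = 0.07 · √(818/0.4795) − 1.645
    = 0.07 · 41.3031 − 1.645
    = 2.8912 − 1.645 = 1.2462 → 1.25
Power = Φ(1.25) = 0.894.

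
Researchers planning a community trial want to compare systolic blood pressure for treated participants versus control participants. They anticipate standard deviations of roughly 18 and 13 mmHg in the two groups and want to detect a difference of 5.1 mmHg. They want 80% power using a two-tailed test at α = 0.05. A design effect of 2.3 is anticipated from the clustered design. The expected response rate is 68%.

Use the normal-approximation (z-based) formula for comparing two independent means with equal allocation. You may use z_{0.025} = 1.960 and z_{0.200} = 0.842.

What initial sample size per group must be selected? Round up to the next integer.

n = 504 per group

n = (z_{α/2} + z_β)² · (σ₁² + σ₂²) / δ²
  = (1.960 + 0.842)² · (18² + 13² = 493) / 5.1²
  = 7.8512 · 493 / 26.01
  = 148.81
Design effect: 2.3 × 148.81 = 342.27.
Adjust for 68% response: 342.27 / 0.68 = 503.34.
Round up → n = 504 per group.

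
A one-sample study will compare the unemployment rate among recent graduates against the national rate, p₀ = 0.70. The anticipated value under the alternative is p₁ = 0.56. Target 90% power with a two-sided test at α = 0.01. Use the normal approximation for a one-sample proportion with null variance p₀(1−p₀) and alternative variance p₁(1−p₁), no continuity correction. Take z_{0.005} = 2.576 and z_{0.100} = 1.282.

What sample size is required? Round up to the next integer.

n = 169

n = [z_{α/2}·√(p₀q₀) + z_β·√(p₁q₁)]² / (p₁ − p₀)²
  = [2.576·√(0.70·0.30) + 1.282·√(0.56·0.44)]² / (-0.14)²
  = [2.576·0.4583 + 1.282·0.4964]² / 0.0196
  = [1.8168]² / 0.0196
  = 168.41
Round up → n = 169.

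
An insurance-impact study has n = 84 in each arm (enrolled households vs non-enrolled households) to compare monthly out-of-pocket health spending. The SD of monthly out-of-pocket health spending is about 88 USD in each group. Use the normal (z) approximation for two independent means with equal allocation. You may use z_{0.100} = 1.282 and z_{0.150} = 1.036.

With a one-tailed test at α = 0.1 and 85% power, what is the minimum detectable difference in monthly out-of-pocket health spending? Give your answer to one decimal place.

Minimum detectable difference ≈ 31.5 USD

δ = (z_α + z_β) · √((σ₁²+σ₂²)/n)
  = (1.282 + 1.036) · √(15488/84)
  = 2.318 · √184.381
  = 2.318 · 13.5787
  = 31.4754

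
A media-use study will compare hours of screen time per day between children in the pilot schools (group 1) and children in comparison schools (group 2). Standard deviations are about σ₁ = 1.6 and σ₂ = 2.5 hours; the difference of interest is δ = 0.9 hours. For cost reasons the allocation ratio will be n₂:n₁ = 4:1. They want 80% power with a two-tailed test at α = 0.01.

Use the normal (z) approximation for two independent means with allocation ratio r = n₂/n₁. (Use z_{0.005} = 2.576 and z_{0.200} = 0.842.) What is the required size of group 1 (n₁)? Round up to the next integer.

n₁ = (z_{α/2} + z_β)² · (σ₁² + σ₂²/r) / δ²
   = (2.576 + 0.842)² · (1.6² + 2.5²/4) / 0.9²
   = 11.6827 · (2.56 + 1.5625) / 0.81
   = 11.6827 · 4.1225 / 0.81
   = 59.46
Round up → n₁ = 60; n₂ = r·n₁ = 4 × 60 = 240.

n₁ = 60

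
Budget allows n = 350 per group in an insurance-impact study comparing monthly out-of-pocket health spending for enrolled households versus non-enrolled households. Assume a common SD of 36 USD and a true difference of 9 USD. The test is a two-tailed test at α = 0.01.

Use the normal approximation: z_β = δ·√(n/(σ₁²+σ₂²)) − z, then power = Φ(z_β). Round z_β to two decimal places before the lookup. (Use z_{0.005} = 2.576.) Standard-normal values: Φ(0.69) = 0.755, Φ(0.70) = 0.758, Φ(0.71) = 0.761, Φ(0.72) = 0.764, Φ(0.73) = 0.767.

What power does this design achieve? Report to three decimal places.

Power ≈ 0.767

z_β = δ·√(n/(σ₁²+σ₂²)) − z_{α/2}
    = 9 · √(350/2592) − 2.576
    = 9 · 0.36747 − 2.576
    = 3.3072 − 2.576 = 0.7312 → 0.73
Power = Φ(0.73) = 0.767.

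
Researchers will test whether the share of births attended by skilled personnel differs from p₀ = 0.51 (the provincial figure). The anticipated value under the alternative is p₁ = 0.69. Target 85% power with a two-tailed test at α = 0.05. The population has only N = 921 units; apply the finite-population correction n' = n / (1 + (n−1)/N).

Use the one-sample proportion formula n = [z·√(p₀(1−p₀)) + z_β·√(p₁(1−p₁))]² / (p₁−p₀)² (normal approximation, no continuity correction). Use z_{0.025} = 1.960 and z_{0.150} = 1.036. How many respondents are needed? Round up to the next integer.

n = [z_{α/2}·√(p₀q₀) + z_β·√(p₁q₁)]² / (p₁ − p₀)²
  = [1.960·√(0.51·0.49) + 1.036·√(0.69·0.31)]² / (0.18)²
  = [1.960·0.4999 + 1.036·0.4625]² / 0.0324
  = [1.4589]² / 0.0324
  = 65.70
Finite-population correction (N = 921): 65.70 / (1 + (65.70 − 1)/921) = 61.38.
Round up → n = 62.

n = 62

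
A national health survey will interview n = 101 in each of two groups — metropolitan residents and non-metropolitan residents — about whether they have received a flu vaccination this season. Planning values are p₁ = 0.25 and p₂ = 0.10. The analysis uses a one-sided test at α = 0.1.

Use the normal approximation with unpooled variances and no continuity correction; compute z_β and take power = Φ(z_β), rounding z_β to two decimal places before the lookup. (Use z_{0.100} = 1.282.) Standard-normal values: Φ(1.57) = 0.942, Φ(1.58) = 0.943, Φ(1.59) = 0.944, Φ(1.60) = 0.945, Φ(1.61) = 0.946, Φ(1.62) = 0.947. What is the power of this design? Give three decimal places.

z_β = |p₁−p₂|·√(n/[p₁q₁+p₂q₂]) − z_α
    = 0.15 · √(101/0.2775) − 1.282
    = 0.15 · 19.0778 − 1.282
    = 2.8617 − 1.282 = 1.5797 → 1.58
Power = Φ(1.58) = 0.943.

Power ≈ 0.943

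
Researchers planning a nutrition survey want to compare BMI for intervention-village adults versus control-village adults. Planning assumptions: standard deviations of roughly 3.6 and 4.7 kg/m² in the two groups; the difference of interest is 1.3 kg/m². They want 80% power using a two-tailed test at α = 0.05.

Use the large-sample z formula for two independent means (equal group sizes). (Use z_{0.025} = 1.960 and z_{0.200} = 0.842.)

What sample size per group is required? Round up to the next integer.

n = (z_{α/2} + z_β)² · (σ₁² + σ₂²) / δ²
  = (1.960 + 0.842)² · (3.6² + 4.7² = 35.05) / 1.3²
  = 7.8512 · 35.05 / 1.69
  = 162.83
Round up → n = 163 per group.

n = 163 per group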